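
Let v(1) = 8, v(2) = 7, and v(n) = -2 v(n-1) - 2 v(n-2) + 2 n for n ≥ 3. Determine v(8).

-156

v(3) = -2·7 - 2·8 + 6 = -24
v(4) = -2·(-24) - 2·7 + 8 = 42
v(5) = -2·42 - 2·(-24) + 10 = -26
v(6) = -2·(-26) - 2·42 + 12 = -20
v(7) = -2·(-20) - 2·(-26) + 14 = 106
v(8) = -2·106 - 2·(-20) + 16 = -156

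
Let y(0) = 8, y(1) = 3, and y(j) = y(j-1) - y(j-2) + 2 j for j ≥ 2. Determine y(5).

y(2) = 3 - 8 + 4 = -1
y(3) = (-1) - 3 + 6 = 2
y(4) = 2 - (-1) + 8 = 11
y(5) = 11 - 2 + 10 = 19

19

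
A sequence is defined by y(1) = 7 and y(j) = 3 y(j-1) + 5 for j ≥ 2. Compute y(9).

y(2) = 3·7 + 5 = 26
y(3) = 3·26 + 5 = 83
y(4) = 3·83 + 5 = 254
y(5) = 3·254 + 5 = 767
y(6) = 3·767 + 5 = 2306
y(7) = 3·2306 + 5 = 6923
y(8) = 3·6923 + 5 = 20774
y(9) = 3·20774 + 5 = 62327

62327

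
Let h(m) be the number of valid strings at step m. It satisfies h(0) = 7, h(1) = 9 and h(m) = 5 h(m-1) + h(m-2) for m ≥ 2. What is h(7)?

h(2) = 5·9 + 7 = 52
h(3) = 5·52 + 9 = 269
h(4) = 5·269 + 52 = 1397
h(5) = 5·1397 + 269 = 7254
h(6) = 5·7254 + 1397 = 37667
h(7) = 5·37667 + 7254 = 195589

195589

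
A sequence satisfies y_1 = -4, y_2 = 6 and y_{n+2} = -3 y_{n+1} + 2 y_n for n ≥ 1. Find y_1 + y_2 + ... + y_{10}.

y_3 = -3*6 + 2*(-4) = -26
y_4 = -3*(-26) + 2*6 = 90
y_5 = -3*90 + 2*(-26) = -322
y_6 = -3*(-322) + 2*90 = 1146
y_7 = -3*1146 + 2*(-322) = -4082
y_8 = -3*(-4082) + 2*1146 = 14538
y_9 = -3*14538 + 2*(-4082) = -51778
y_{10} = -3*(-51778) + 2*14538 = 184410
Sum = (-4) + 6 + (-26) + 90 + (-322) + 1146 + (-4082) + 14538 + (-51778) + 184410 = 143978

143978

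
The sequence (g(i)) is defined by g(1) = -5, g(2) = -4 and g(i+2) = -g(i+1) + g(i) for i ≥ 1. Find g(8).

-12

g(3) = -(-4) + (-5) = -1
g(4) = -(-1) + (-4) = -3
g(5) = -(-3) + (-1) = 2
g(6) = -2 + (-3) = -5
g(7) = -(-5) + 2 = 7
g(8) = -7 + (-5) = -12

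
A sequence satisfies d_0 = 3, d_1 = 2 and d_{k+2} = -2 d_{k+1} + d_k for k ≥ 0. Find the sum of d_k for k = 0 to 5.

21

d_2 = -2*2 + 3 = -1
d_3 = -2*(-1) + 2 = 4
d_4 = -2*4 + (-1) = -9
d_5 = -2*(-9) + 4 = 22
Sum = 3 + 2 + (-1) + 4 + (-9) + 22 = 21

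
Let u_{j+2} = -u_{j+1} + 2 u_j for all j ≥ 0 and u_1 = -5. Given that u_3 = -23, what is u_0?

4

Let u_0 = x.
u_2 = 5 + 2x
u_3 = -15 - 2x
So -15 - 2x = -23, giving x = 4.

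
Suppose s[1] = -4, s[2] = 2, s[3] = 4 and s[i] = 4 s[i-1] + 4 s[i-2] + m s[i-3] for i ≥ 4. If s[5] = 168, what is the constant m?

-4

s[4] = 24 - 4m
s[5] = 112 - 14m
So 112 - 14m = 168, giving m = -4.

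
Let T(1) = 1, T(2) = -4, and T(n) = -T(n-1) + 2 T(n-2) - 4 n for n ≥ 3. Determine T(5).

-14

T(3) = -(-4) + 2(1) - 12 = -6
T(4) = -(-6) + 2(-4) - 16 = -18
T(5) = -(-18) + 2(-6) - 20 = -14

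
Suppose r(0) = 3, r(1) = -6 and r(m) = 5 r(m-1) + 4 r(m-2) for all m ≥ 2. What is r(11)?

r(2) = 5(-6) + 4(3) = -18
r(3) = 5(-18) + 4(-6) = -114
r(4) = 5(-114) + 4(-18) = -642
r(5) = 5(-642) + 4(-114) = -3666
r(6) = 5(-3666) + 4(-642) = -20898
r(7) = 5(-20898) + 4(-3666) = -119154
r(8) = 5(-119154) + 4(-20898) = -679362
r(9) = 5(-679362) + 4(-119154) = -3873426
r(10) = 5(-3873426) + 4(-679362) = -22084578
r(11) = 5(-22084578) + 4(-3873426) = -125916594

-125916594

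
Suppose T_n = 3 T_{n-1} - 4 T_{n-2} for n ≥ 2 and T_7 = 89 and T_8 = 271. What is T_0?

1

Rearranging, T_{n-2} = (T_n - 3 T_{n-1}) / -4.
T_6 = (271 - 3·89) / -4 = 4/-4 = -1
T_5 = (89 - 3·(-1)) / -4 = 92/-4 = -23
T_4 = (-1 - 3·(-23)) / -4 = 68/-4 = -17
T_3 = (-23 - 3·(-17)) / -4 = 28/-4 = -7
T_2 = (-17 - 3·(-7)) / -4 = 4/-4 = -1
T_1 = (-7 - 3·(-1)) / -4 = -4/-4 = 1
T_0 = (-1 - 3·1) / -4 = -4/-4 = 1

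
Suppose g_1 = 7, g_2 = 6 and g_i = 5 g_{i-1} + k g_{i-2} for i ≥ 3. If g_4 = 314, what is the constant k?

4

g_3 = 30 + 7k
g_4 = 150 + 41k
So 150 + 41k = 314, giving k = 4.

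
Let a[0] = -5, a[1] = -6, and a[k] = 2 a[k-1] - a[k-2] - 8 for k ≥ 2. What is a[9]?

a[2] = 2·(-6) - (-5) - 8 = -15
a[3] = 2·(-15) - (-6) - 8 = -32
a[4] = 2·(-32) - (-15) - 8 = -57
a[5] = 2·(-57) - (-32) - 8 = -90
a[6] = 2·(-90) - (-57) - 8 = -131
a[7] = 2·(-131) - (-90) - 8 = -180
a[8] = 2·(-180) - (-131) - 8 = -237
a[9] = 2·(-237) - (-180) - 8 = -302

-302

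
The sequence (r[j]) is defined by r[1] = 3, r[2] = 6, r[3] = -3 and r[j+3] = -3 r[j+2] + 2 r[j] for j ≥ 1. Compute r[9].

-1857

r[4] = -3(-3) + 2(3) = 15
r[5] = -3(15) + 2(6) = -33
r[6] = -3(-33) + 2(-3) = 93
r[7] = -3(93) + 2(15) = -249
r[8] = -3(-249) + 2(-33) = 681
r[9] = -3(681) + 2(93) = -1857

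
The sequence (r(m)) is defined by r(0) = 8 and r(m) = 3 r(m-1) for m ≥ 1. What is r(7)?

17496

r(1) = 3(8) = 24
r(2) = 3(24) = 72
r(3) = 3(72) = 216
r(4) = 3(216) = 648
r(5) = 3(648) = 1944
r(6) = 3(1944) = 5832
r(7) = 3(5832) = 17496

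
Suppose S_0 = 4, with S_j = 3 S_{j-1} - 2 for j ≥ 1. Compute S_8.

19684

S_1 = 3*4 - 2 = 10
S_2 = 3*10 - 2 = 28
S_3 = 3*28 - 2 = 82
S_4 = 3*82 - 2 = 244
S_5 = 3*244 - 2 = 730
S_6 = 3*730 - 2 = 2188
S_7 = 3*2188 - 2 = 6562
S_8 = 3*6562 - 2 = 19684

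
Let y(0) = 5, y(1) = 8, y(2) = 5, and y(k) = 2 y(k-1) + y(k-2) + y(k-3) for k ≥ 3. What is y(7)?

y(3) = 2*5 + 8 + 5 = 23
y(4) = 2*23 + 5 + 8 = 59
y(5) = 2*59 + 23 + 5 = 146
y(6) = 2*146 + 59 + 23 = 374
y(7) = 2*374 + 146 + 59 = 953

953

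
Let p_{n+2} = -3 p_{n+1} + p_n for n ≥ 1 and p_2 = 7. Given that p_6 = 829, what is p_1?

Let p_1 = x.
p_3 = -21 + x
p_4 = 70 - 3x
p_5 = -231 + 10x
p_6 = 763 - 33x
So 763 - 33x = 829, giving x = -2.

-2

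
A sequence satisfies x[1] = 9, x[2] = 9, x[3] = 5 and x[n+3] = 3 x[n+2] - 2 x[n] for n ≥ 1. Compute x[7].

x[4] = 3·5 - 2·9 = -3
x[5] = 3·(-3) - 2·9 = -27
x[6] = 3·(-27) - 2·5 = -91
x[7] = 3·(-91) - 2·(-3) = -267

-267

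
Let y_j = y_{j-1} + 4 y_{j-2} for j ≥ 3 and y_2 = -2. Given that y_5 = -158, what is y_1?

Let y_1 = w.
y_3 = -2 + 4w
y_4 = -10 + 4w
y_5 = -18 + 20w
So -18 + 20w = -158, giving w = -7.

-7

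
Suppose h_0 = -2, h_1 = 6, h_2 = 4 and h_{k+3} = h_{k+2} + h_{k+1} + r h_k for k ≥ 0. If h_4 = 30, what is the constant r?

4

h_3 = 10 - 2r
h_4 = 14 + 4r
So 14 + 4r = 30, giving r = 4.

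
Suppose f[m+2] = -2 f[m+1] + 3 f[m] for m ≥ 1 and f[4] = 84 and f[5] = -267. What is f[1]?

Rearranging, f[m-2] = (f[m] + 2 f[m-1]) / 3.
f[3] = (-267 + 2·84) / 3 = -99/3 = -33
f[2] = (84 + 2·(-33)) / 3 = 18/3 = 6
f[1] = (-33 + 2·6) / 3 = -21/3 = -7

-7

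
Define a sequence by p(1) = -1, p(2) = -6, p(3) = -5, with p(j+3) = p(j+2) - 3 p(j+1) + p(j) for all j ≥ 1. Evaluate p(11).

-497

p(4) = (-5) - 3*(-6) + (-1) = 12
p(5) = 12 - 3*(-5) + (-6) = 21
p(6) = 21 - 3*12 + (-5) = -20
p(7) = (-20) - 3*21 + 12 = -71
p(8) = (-71) - 3*(-20) + 21 = 10
p(9) = 10 - 3*(-71) + (-20) = 203
p(10) = 203 - 3*10 + (-71) = 102
p(11) = 102 - 3*203 + 10 = -497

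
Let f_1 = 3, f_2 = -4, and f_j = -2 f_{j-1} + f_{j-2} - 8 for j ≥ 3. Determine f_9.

f_3 = -2(-4) + 3 - 8 = 3
f_4 = -2(3) + (-4) - 8 = -18
f_5 = -2(-18) + 3 - 8 = 31
f_6 = -2(31) + (-18) - 8 = -88
f_7 = -2(-88) + 31 - 8 = 199
f_8 = -2(199) + (-88) - 8 = -494
f_9 = -2(-494) + 199 - 8 = 1179

1179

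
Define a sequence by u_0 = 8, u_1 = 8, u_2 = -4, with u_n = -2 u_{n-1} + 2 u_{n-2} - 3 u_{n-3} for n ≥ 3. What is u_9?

6048

u_3 = -2*(-4) + 2*8 - 3*8 = 0
u_4 = -2*0 + 2*(-4) - 3*8 = -32
u_5 = -2*(-32) + 2*0 - 3*(-4) = 76
u_6 = -2*76 + 2*(-32) - 3*0 = -216
u_7 = -2*(-216) + 2*76 - 3*(-32) = 680
u_8 = -2*680 + 2*(-216) - 3*76 = -2020
u_9 = -2*(-2020) + 2*680 - 3*(-216) = 6048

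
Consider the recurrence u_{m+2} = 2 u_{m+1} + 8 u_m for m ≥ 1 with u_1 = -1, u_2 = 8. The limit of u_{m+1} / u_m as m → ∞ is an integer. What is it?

4

The characteristic equation is r^2 - 2r - 8 = 0, which factors as (r - 4)(r + 2) = 0.
So the roots are 4 and -2. Since |4| > |-2| and the coefficient of 4^m is non-zero, the ratio tends to 4.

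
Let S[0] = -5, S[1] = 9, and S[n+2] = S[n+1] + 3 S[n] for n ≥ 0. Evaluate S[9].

1317

S[2] = 9 + 3*(-5) = -6
S[3] = (-6) + 3*9 = 21
S[4] = 21 + 3*(-6) = 3
S[5] = 3 + 3*21 = 66
S[6] = 66 + 3*3 = 75
S[7] = 75 + 3*66 = 273
S[8] = 273 + 3*75 = 498
S[9] = 498 + 3*273 = 1317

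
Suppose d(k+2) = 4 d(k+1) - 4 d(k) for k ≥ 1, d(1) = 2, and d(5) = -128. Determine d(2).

Let d(2) = y.
d(3) = -8 + 4y
d(4) = -32 + 12y
d(5) = -96 + 32y
So -96 + 32y = -128, giving y = -1.

-1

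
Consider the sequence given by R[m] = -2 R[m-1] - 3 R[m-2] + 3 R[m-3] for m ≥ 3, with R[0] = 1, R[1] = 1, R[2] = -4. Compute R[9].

R[3] = -2·(-4) - 3·1 + 3·1 = 8
R[4] = -2·8 - 3·(-4) + 3·1 = -1
R[5] = -2·(-1) - 3·8 + 3·(-4) = -34
R[6] = -2·(-34) - 3·(-1) + 3·8 = 95
R[7] = -2·95 - 3·(-34) + 3·(-1) = -91
R[8] = -2·(-91) - 3·95 + 3·(-34) = -205
R[9] = -2·(-205) - 3·(-91) + 3·95 = 968

968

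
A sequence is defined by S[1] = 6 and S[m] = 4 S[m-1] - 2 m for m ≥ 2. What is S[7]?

S[2] = 4(6) - 4 = 20
S[3] = 4(20) - 6 = 74
S[4] = 4(74) - 8 = 288
S[5] = 4(288) - 10 = 1142
S[6] = 4(1142) - 12 = 4556
S[7] = 4(4556) - 14 = 18210

18210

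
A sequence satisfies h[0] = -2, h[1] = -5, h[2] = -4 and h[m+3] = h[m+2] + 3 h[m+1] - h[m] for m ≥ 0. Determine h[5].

-71

h[3] = (-4) + 3·(-5) - (-2) = -17
h[4] = (-17) + 3·(-4) - (-5) = -24
h[5] = (-24) + 3·(-17) - (-4) = -71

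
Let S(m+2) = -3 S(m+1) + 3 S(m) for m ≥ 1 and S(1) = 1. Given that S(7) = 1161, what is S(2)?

Let S(2) = v.
S(3) = 3 - 3v
S(4) = -9 + 12v
S(5) = 36 - 45v
S(6) = -135 + 171v
S(7) = 513 - 648v
So 513 - 648v = 1161, giving v = -1.

-1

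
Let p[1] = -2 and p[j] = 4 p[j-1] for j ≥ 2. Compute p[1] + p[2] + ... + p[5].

-682

p[2] = 4(-2) = -8
p[3] = 4(-8) = -32
p[4] = 4(-32) = -128
p[5] = 4(-128) = -512
Sum = (-2) + (-8) + (-32) + (-128) + (-512) = -682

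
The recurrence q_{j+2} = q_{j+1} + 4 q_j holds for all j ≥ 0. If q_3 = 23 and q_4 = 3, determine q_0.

-3

Rearranging, q_{j-2} = (q_j - q_{j-1}) / 4.
q_2 = (3 - 23) / 4 = -20/4 = -5
q_1 = (23 - (-5)) / 4 = 28/4 = 7
q_0 = (-5 - 7) / 4 = -12/4 = -3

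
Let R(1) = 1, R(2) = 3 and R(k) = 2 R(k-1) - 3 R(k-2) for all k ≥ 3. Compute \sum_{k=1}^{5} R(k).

-11

R(3) = 2(3) - 3(1) = 3
R(4) = 2(3) - 3(3) = -3
R(5) = 2(-3) - 3(3) = -15
Sum = 1 + 3 + 3 + (-3) + (-15) = -11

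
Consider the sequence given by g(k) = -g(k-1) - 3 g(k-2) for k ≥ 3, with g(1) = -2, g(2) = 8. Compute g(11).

g(3) = -8 - 3·(-2) = -2
g(4) = -(-2) - 3·8 = -22
g(5) = -(-22) - 3·(-2) = 28
g(6) = -28 - 3·(-22) = 38
g(7) = -38 - 3·28 = -122
g(8) = -(-122) - 3·38 = 8
g(9) = -8 - 3·(-122) = 358
g(10) = -358 - 3·8 = -382
g(11) = -(-382) - 3·358 = -692

-692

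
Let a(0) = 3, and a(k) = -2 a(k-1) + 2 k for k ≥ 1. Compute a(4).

44

a(1) = -2(3) + 2 = -4
a(2) = -2(-4) + 4 = 12
a(3) = -2(12) + 6 = -18
a(4) = -2(-18) + 8 = 44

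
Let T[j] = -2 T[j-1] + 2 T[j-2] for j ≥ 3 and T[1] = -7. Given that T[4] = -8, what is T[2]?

-6

Let T[2] = v.
T[3] = -14 - 2v
T[4] = 28 + 6v
So 28 + 6v = -8, giving v = -6.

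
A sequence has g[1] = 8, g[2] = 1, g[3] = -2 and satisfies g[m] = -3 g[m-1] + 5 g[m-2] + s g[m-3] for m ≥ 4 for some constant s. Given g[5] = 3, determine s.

g[4] = 11 + 8s
g[5] = -43 - 23s
So -43 - 23s = 3, giving s = -2.

-2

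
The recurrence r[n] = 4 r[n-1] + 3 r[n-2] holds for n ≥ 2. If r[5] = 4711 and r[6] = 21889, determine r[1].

7

Rearranging, r[n-2] = (r[n] - 4 r[n-1]) / 3.
r[4] = (21889 - 4(4711)) / 3 = 3045/3 = 1015
r[3] = (4711 - 4(1015)) / 3 = 651/3 = 217
r[2] = (1015 - 4(217)) / 3 = 147/3 = 49
r[1] = (217 - 4(49)) / 3 = 21/3 = 7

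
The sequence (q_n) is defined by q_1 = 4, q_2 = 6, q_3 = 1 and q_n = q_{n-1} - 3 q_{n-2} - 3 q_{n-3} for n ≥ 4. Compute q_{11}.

-1535

q_4 = 1 - 3*6 - 3*4 = -29
q_5 = (-29) - 3*1 - 3*6 = -50
q_6 = (-50) - 3*(-29) - 3*1 = 34
q_7 = 34 - 3*(-50) - 3*(-29) = 271
q_8 = 271 - 3*34 - 3*(-50) = 319
q_9 = 319 - 3*271 - 3*34 = -596
q_{10} = (-596) - 3*319 - 3*271 = -2366
q_{11} = (-2366) - 3*(-596) - 3*319 = -1535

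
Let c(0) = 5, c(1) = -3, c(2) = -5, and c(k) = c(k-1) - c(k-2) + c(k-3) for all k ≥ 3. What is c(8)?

5

c(3) = (-5) - (-3) + 5 = 3
c(4) = 3 - (-5) + (-3) = 5
c(5) = 5 - 3 + (-5) = -3
c(6) = (-3) - 5 + 3 = -5
c(7) = (-5) - (-3) + 5 = 3
c(8) = 3 - (-5) + (-3) = 5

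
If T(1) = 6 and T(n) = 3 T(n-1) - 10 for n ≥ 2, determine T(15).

The fixed point is -10/(1 - 3) = 5, so T(n) - 5 = 3(T(n-1) - 5).
Hence T(n) = 1·3^{n-1} + 5.
T(15) = 1·3^{14} + 5 = 1·4782969 + 5 = 4782974.

4782974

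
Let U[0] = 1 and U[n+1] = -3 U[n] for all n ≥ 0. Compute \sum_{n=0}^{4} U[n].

61

U[1] = -3*1 = -3
U[2] = -3*(-3) = 9
U[3] = -3*9 = -27
U[4] = -3*(-27) = 81
Sum = 1 + (-3) + 9 + (-27) + 81 = 61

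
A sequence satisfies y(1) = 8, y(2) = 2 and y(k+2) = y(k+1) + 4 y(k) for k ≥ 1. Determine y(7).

y(3) = 2 + 4(8) = 34
y(4) = 34 + 4(2) = 42
y(5) = 42 + 4(34) = 178
y(6) = 178 + 4(42) = 346
y(7) = 346 + 4(178) = 1058

1058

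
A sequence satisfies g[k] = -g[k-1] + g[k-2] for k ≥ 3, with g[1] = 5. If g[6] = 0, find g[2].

3

Let g[2] = y.
g[3] = 5 - y
g[4] = -5 + 2y
g[5] = 10 - 3y
g[6] = -15 + 5y
So -15 + 5y = 0, giving y = 3.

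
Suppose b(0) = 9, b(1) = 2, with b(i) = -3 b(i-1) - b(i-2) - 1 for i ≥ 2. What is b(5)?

b(2) = -3·2 - 9 - 1 = -16
b(3) = -3·(-16) - 2 - 1 = 45
b(4) = -3·45 - (-16) - 1 = -120
b(5) = -3·(-120) - 45 - 1 = 314

314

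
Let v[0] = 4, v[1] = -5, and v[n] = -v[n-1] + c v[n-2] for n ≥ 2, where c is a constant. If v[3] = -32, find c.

v[2] = 5 + 4c
v[3] = -5 - 9c
So -5 - 9c = -32, giving c = 3.

3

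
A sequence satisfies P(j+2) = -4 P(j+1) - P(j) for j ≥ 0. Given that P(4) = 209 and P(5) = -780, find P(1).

Rearranging, P(j-2) = -(P(j) + 4 P(j-1)).
P(3) = -(-780 + 4*209) = -56
P(2) = -(209 + 4*(-56)) = 15
P(1) = -(-56 + 4*15) = -4

-4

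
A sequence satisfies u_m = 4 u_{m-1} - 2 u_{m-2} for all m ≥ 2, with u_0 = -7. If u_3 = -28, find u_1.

Let u_1 = w.
u_2 = 14 + 4w
u_3 = 56 + 14w
So 56 + 14w = -28, giving w = -6.

-6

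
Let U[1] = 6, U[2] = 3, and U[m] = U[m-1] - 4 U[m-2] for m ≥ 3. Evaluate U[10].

2343

U[3] = 3 - 4(6) = -21
U[4] = (-21) - 4(3) = -33
U[5] = (-33) - 4(-21) = 51
U[6] = 51 - 4(-33) = 183
U[7] = 183 - 4(51) = -21
U[8] = (-21) - 4(183) = -753
U[9] = (-753) - 4(-21) = -669
U[10] = (-669) - 4(-753) = 2343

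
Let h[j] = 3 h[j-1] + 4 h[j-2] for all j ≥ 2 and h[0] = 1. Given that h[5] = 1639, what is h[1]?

7

Let h[1] = x.
h[2] = 4 + 3x
h[3] = 12 + 13x
h[4] = 52 + 51x
h[5] = 204 + 205x
So 204 + 205x = 1639, giving x = 7.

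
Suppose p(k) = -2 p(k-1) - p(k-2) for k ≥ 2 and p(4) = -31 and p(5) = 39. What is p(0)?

Rearranging, p(k-2) = -(p(k) + 2 p(k-1)).
p(3) = -(39 + 2(-31)) = 23
p(2) = -(-31 + 2(23)) = -15
p(1) = -(23 + 2(-15)) = 7
p(0) = -(-15 + 2(7)) = 1

1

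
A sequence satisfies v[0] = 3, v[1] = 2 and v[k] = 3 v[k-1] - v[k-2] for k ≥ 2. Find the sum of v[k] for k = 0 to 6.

203

v[2] = 3·2 - 3 = 3
v[3] = 3·3 - 2 = 7
v[4] = 3·7 - 3 = 18
v[5] = 3·18 - 7 = 47
v[6] = 3·47 - 18 = 123
Sum = 3 + 2 + 3 + 7 + 18 + 47 + 123 = 203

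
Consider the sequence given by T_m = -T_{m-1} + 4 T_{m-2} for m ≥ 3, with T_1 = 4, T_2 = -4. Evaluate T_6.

T_3 = -(-4) + 4(4) = 20
T_4 = -20 + 4(-4) = -36
T_5 = -(-36) + 4(20) = 116
T_6 = -116 + 4(-36) = -260

-260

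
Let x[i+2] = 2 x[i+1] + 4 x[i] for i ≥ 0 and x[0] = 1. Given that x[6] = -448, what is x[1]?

-3

Let x[1] = v.
x[2] = 4 + 2v
x[3] = 8 + 8v
x[4] = 32 + 24v
x[5] = 96 + 80v
x[6] = 320 + 256v
So 320 + 256v = -448, giving v = -3.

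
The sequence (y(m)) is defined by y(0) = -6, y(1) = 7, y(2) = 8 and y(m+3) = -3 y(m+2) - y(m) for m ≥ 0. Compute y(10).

y(3) = -3·8 - (-6) = -18
y(4) = -3·(-18) - 7 = 47
y(5) = -3·47 - 8 = -149
y(6) = -3·(-149) - (-18) = 465
y(7) = -3·465 - 47 = -1442
y(8) = -3·(-1442) - (-149) = 4475
y(9) = -3·4475 - 465 = -13890
y(10) = -3·(-13890) - (-1442) = 43112

43112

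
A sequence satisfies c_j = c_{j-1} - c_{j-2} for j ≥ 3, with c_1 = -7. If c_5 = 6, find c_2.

Let c_2 = w.
c_3 = 7 + w
c_4 = 7
c_5 = -w
So -w = 6, giving w = -6.

-6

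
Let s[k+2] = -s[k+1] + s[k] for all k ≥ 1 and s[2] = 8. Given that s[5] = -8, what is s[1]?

Let s[1] = z.
s[3] = -8 + z
s[4] = 16 - z
s[5] = -24 + 2z
So -24 + 2z = -8, giving z = 8.

8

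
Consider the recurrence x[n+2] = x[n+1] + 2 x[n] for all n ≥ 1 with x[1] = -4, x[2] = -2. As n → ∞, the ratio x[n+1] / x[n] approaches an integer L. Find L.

2

The characteristic equation is r^2 - r - 2 = 0, which factors as (r - 2)(r + 1) = 0.
So the roots are 2 and -1. Since |2| > |-1| and the coefficient of 2^n is non-zero, the ratio tends to 2.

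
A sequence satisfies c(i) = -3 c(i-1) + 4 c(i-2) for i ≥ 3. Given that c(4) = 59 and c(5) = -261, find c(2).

Rearranging, c(i-2) = (c(i) + 3 c(i-1)) / 4.
c(3) = (-261 + 3(59)) / 4 = -84/4 = -21
c(2) = (59 + 3(-21)) / 4 = -4/4 = -1

-1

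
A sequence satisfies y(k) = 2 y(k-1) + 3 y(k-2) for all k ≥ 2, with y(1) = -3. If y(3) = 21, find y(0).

7

Let y(0) = v.
y(2) = -6 + 3v
y(3) = -21 + 6v
So -21 + 6v = 21, giving v = 7.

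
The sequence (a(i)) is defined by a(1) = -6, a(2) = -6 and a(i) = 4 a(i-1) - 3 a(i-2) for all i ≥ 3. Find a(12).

a(3) = 4(-6) - 3(-6) = -6
a(4) = 4(-6) - 3(-6) = -6
a(5) = 4(-6) - 3(-6) = -6
a(6) = 4(-6) - 3(-6) = -6
a(7) = 4(-6) - 3(-6) = -6
a(8) = 4(-6) - 3(-6) = -6
a(9) = 4(-6) - 3(-6) = -6
a(10) = 4(-6) - 3(-6) = -6
a(11) = 4(-6) - 3(-6) = -6
a(12) = 4(-6) - 3(-6) = -6

-6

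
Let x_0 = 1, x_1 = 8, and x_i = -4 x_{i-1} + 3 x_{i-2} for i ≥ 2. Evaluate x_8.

-301583

x_2 = -4(8) + 3(1) = -29
x_3 = -4(-29) + 3(8) = 140
x_4 = -4(140) + 3(-29) = -647
x_5 = -4(-647) + 3(140) = 3008
x_6 = -4(3008) + 3(-647) = -13973
x_7 = -4(-13973) + 3(3008) = 64916
x_8 = -4(64916) + 3(-13973) = -301583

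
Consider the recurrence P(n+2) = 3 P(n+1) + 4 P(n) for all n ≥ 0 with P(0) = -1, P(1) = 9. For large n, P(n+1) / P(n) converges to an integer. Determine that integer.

The characteristic equation is r^2 - 3r - 4 = 0, which factors as (r - 4)(r + 1) = 0.
So the roots are 4 and -1. Since |4| > |-1| and the coefficient of 4^n is non-zero, the ratio tends to 4.

4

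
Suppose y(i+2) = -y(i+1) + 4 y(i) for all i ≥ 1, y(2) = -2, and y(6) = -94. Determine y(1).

Let y(1) = w.
y(3) = 2 + 4w
y(4) = -10 - 4w
y(5) = 18 + 20w
y(6) = -58 - 36w
So -58 - 36w = -94, giving w = 1.

1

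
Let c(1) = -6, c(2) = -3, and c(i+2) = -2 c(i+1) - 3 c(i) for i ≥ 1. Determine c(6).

105

c(3) = -2(-3) - 3(-6) = 24
c(4) = -2(24) - 3(-3) = -39
c(5) = -2(-39) - 3(24) = 6
c(6) = -2(6) - 3(-39) = 105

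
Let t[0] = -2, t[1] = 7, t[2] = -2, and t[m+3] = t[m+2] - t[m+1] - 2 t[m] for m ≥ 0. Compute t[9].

-41

t[3] = (-2) - 7 - 2*(-2) = -5
t[4] = (-5) - (-2) - 2*7 = -17
t[5] = (-17) - (-5) - 2*(-2) = -8
t[6] = (-8) - (-17) - 2*(-5) = 19
t[7] = 19 - (-8) - 2*(-17) = 61
t[8] = 61 - 19 - 2*(-8) = 58
t[9] = 58 - 61 - 2*19 = -41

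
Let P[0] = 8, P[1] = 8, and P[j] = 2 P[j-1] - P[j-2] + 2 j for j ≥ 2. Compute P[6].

P[2] = 2(8) - 8 + 4 = 12
P[3] = 2(12) - 8 + 6 = 22
P[4] = 2(22) - 12 + 8 = 40
P[5] = 2(40) - 22 + 10 = 68
P[6] = 2(68) - 40 + 12 = 108

108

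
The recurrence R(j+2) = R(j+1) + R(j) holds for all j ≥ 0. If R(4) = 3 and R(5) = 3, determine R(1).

-3

Rearranging, R(j-2) = R(j) - R(j-1).
R(3) = 3 - 3 = 0
R(2) = 3 - 0 = 3
R(1) = 0 - 3 = -3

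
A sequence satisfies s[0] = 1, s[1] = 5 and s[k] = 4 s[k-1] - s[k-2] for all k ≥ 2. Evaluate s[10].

716035

s[2] = 4*5 - 1 = 19
s[3] = 4*19 - 5 = 71
s[4] = 4*71 - 19 = 265
s[5] = 4*265 - 71 = 989
s[6] = 4*989 - 265 = 3691
s[7] = 4*3691 - 989 = 13775
s[8] = 4*13775 - 3691 = 51409
s[9] = 4*51409 - 13775 = 191861
s[10] = 4*191861 - 51409 = 716035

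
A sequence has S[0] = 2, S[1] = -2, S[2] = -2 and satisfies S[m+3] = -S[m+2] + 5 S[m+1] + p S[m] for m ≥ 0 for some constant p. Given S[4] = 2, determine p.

-1

S[3] = -8 + 2p
S[4] = -2 - 4p
So -2 - 4p = 2, giving p = -1.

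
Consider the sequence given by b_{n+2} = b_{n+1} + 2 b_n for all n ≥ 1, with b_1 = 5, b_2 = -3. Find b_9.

b_3 = (-3) + 2(5) = 7
b_4 = 7 + 2(-3) = 1
b_5 = 1 + 2(7) = 15
b_6 = 15 + 2(1) = 17
b_7 = 17 + 2(15) = 47
b_8 = 47 + 2(17) = 81
b_9 = 81 + 2(47) = 175

175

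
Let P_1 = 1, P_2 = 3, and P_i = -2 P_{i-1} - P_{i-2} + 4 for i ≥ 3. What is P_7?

-11

P_3 = -2(3) - 1 + 4 = -3
P_4 = -2(-3) - 3 + 4 = 7
P_5 = -2(7) - (-3) + 4 = -7
P_6 = -2(-7) - 7 + 4 = 11
P_7 = -2(11) - (-7) + 4 = -11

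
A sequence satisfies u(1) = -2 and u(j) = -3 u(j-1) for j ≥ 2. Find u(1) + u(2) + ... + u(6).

364

u(2) = -3*(-2) = 6
u(3) = -3*6 = -18
u(4) = -3*(-18) = 54
u(5) = -3*54 = -162
u(6) = -3*(-162) = 486
Sum = (-2) + 6 + (-18) + 54 + (-162) + 486 = 364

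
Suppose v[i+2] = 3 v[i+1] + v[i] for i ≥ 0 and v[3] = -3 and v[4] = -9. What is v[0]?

Rearranging, v[i-2] = v[i] - 3 v[i-1].
v[2] = -9 - 3(-3) = 0
v[1] = -3 - 3(0) = -3
v[0] = 0 - 3(-3) = 9

9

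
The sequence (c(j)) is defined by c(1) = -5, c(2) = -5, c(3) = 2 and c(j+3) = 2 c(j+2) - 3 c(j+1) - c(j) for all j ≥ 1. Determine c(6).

c(4) = 2*2 - 3*(-5) - (-5) = 24
c(5) = 2*24 - 3*2 - (-5) = 47
c(6) = 2*47 - 3*24 - 2 = 20

20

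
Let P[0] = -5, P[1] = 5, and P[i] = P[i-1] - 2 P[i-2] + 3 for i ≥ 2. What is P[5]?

P[2] = 5 - 2*(-5) + 3 = 18
P[3] = 18 - 2*5 + 3 = 11
P[4] = 11 - 2*18 + 3 = -22
P[5] = (-22) - 2*11 + 3 = -41

-41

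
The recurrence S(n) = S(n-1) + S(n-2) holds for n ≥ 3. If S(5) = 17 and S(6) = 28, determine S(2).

5

Rearranging, S(n-2) = S(n) - S(n-1).
S(4) = 28 - 17 = 11
S(3) = 17 - 11 = 6
S(2) = 11 - 6 = 5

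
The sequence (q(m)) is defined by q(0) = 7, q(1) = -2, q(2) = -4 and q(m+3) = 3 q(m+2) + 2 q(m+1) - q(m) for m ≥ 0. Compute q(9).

-39512

q(3) = 3*(-4) + 2*(-2) - 7 = -23
q(4) = 3*(-23) + 2*(-4) - (-2) = -75
q(5) = 3*(-75) + 2*(-23) - (-4) = -267
q(6) = 3*(-267) + 2*(-75) - (-23) = -928
q(7) = 3*(-928) + 2*(-267) - (-75) = -3243
q(8) = 3*(-3243) + 2*(-928) - (-267) = -11318
q(9) = 3*(-11318) + 2*(-3243) - (-928) = -39512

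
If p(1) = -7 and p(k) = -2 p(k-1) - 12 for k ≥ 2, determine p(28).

402653180

The fixed point is -12/(1 + 2) = -4, so p(k) + 4 = -2(p(k-1) + 4).
Hence p(k) = -3·(-2)^{k-1} - 4.
p(28) = -3·(-2)^{27} - 4 = -3·-134217728 - 4 = 402653180.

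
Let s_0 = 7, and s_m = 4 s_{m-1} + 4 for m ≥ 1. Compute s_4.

2132

s_1 = 4*7 + 4 = 32
s_2 = 4*32 + 4 = 132
s_3 = 4*132 + 4 = 532
s_4 = 4*532 + 4 = 2132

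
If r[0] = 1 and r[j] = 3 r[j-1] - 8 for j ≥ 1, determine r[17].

The fixed point is -8/(1 - 3) = 4, so r[j] - 4 = 3(r[j-1] - 4).
Hence r[j] = -3·3^j + 4.
r[17] = -3·3^{17} + 4 = -3·129140163 + 4 = -387420485.

-387420485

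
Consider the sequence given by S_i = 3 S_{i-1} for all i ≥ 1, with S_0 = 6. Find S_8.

S_1 = 3(6) = 18
S_2 = 3(18) = 54
S_3 = 3(54) = 162
S_4 = 3(162) = 486
S_5 = 3(486) = 1458
S_6 = 3(1458) = 4374
S_7 = 3(4374) = 13122
S_8 = 3(13122) = 39366

39366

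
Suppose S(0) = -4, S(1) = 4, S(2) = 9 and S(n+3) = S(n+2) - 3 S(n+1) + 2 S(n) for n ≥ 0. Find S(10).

S(3) = 9 - 3(4) + 2(-4) = -11
S(4) = (-11) - 3(9) + 2(4) = -30
S(5) = (-30) - 3(-11) + 2(9) = 21
S(6) = 21 - 3(-30) + 2(-11) = 89
S(7) = 89 - 3(21) + 2(-30) = -34
S(8) = (-34) - 3(89) + 2(21) = -259
S(9) = (-259) - 3(-34) + 2(89) = 21
S(10) = 21 - 3(-259) + 2(-34) = 730

730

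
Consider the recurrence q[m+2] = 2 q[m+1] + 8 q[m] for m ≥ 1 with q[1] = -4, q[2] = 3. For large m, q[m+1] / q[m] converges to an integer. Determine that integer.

The characteristic equation is r^2 - 2r - 8 = 0, which factors as (r - 4)(r + 2) = 0.
So the roots are 4 and -2. Since |4| > |-2| and the coefficient of 4^m is non-zero, the ratio tends to 4.

4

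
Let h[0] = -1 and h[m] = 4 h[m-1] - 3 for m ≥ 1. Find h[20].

The fixed point is -3/(1 - 4) = 1, so h[m] - 1 = 4(h[m-1] - 1).
Hence h[m] = -2·4^m + 1.
h[20] = -2·4^{20} + 1 = -2·1099511627776 + 1 = -2199023255551.

-2199023255551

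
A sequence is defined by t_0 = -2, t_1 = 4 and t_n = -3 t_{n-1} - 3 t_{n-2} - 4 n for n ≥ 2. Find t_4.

t_2 = -3(4) - 3(-2) - 8 = -14
t_3 = -3(-14) - 3(4) - 12 = 18
t_4 = -3(18) - 3(-14) - 16 = -28

-28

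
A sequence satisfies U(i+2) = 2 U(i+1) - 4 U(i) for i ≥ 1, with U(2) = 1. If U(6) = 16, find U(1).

Let U(1) = x.
U(3) = 2 - 4x
U(4) = -8x
U(5) = -8
U(6) = -16 + 32x
So -16 + 32x = 16, giving x = 1.

1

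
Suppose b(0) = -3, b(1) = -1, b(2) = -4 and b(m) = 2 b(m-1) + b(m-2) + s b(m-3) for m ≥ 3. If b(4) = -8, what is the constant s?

-2

b(3) = -9 - 3s
b(4) = -22 - 7s
So -22 - 7s = -8, giving s = -2.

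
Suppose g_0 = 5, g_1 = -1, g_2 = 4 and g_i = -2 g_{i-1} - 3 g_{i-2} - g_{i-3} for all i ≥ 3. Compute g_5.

g_3 = -2·4 - 3·(-1) - 5 = -10
g_4 = -2·(-10) - 3·4 - (-1) = 9
g_5 = -2·9 - 3·(-10) - 4 = 8

8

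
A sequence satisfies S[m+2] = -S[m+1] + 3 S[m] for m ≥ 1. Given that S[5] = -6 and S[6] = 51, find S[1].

3

Rearranging, S[m-2] = (S[m] + S[m-1]) / 3.
S[4] = (51 + (-6)) / 3 = 45/3 = 15
S[3] = (-6 + 15) / 3 = 9/3 = 3
S[2] = (15 + 3) / 3 = 18/3 = 6
S[1] = (3 + 6) / 3 = 9/3 = 3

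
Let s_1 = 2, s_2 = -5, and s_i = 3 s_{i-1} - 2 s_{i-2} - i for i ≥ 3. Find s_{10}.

s_3 = 3·(-5) - 2·2 - 3 = -22
s_4 = 3·(-22) - 2·(-5) - 4 = -60
s_5 = 3·(-60) - 2·(-22) - 5 = -141
s_6 = 3·(-141) - 2·(-60) - 6 = -309
s_7 = 3·(-309) - 2·(-141) - 7 = -652
s_8 = 3·(-652) - 2·(-309) - 8 = -1346
s_9 = 3·(-1346) - 2·(-652) - 9 = -2743
s_{10} = 3·(-2743) - 2·(-1346) - 10 = -5547

-5547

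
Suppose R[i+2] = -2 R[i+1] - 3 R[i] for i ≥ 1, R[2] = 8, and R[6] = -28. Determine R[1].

Let R[1] = v.
R[3] = -16 - 3v
R[4] = 8 + 6v
R[5] = 32 - 3v
R[6] = -88 - 12v
So -88 - 12v = -28, giving v = -5.

-5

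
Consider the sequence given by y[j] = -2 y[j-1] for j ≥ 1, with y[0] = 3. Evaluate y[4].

48

y[1] = -2*3 = -6
y[2] = -2*(-6) = 12
y[3] = -2*12 = -24
y[4] = -2*(-24) = 48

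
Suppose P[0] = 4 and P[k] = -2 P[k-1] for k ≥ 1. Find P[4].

64

P[1] = -2*4 = -8
P[2] = -2*(-8) = 16
P[3] = -2*16 = -32
P[4] = -2*(-32) = 64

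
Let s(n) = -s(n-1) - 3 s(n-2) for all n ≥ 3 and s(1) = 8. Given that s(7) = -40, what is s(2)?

Let s(2) = w.
s(3) = -24 - w
s(4) = 24 - 2w
s(5) = 48 + 5w
s(6) = -120 + w
s(7) = -24 - 16w
So -24 - 16w = -40, giving w = 1.

1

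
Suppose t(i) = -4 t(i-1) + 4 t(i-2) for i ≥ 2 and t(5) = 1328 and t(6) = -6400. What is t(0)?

Rearranging, t(i-2) = (t(i) + 4 t(i-1)) / 4.
t(4) = (-6400 + 4*1328) / 4 = -1088/4 = -272
t(3) = (1328 + 4*(-272)) / 4 = 240/4 = 60
t(2) = (-272 + 4*60) / 4 = -32/4 = -8
t(1) = (60 + 4*(-8)) / 4 = 28/4 = 7
t(0) = (-8 + 4*7) / 4 = 20/4 = 5

5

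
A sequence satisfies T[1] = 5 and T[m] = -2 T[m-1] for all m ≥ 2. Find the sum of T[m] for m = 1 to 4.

-25

T[2] = -2*5 = -10
T[3] = -2*(-10) = 20
T[4] = -2*20 = -40
Sum = 5 + (-10) + 20 + (-40) = -25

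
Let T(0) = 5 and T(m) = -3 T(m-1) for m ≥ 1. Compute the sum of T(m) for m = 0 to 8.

T(1) = -3(5) = -15
T(2) = -3(-15) = 45
T(3) = -3(45) = -135
T(4) = -3(-135) = 405
T(5) = -3(405) = -1215
T(6) = -3(-1215) = 3645
T(7) = -3(3645) = -10935
T(8) = -3(-10935) = 32805
Sum = 5 + (-15) + 45 + (-135) + 405 + (-1215) + 3645 + (-10935) + 32805 = 24605

24605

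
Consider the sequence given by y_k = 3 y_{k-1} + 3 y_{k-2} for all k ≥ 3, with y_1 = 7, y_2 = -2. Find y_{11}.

473850

y_3 = 3*(-2) + 3*7 = 15
y_4 = 3*15 + 3*(-2) = 39
y_5 = 3*39 + 3*15 = 162
y_6 = 3*162 + 3*39 = 603
y_7 = 3*603 + 3*162 = 2295
y_8 = 3*2295 + 3*603 = 8694
y_9 = 3*8694 + 3*2295 = 32967
y_{10} = 3*32967 + 3*8694 = 124983
y_{11} = 3*124983 + 3*32967 = 473850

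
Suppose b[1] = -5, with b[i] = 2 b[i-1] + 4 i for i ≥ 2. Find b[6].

b[2] = 2(-5) + 8 = -2
b[3] = 2(-2) + 12 = 8
b[4] = 2(8) + 16 = 32
b[5] = 2(32) + 20 = 84
b[6] = 2(84) + 24 = 192

192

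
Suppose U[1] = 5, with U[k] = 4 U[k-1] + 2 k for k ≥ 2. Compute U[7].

U[2] = 4(5) + 4 = 24
U[3] = 4(24) + 6 = 102
U[4] = 4(102) + 8 = 416
U[5] = 4(416) + 10 = 1674
U[6] = 4(1674) + 12 = 6708
U[7] = 4(6708) + 14 = 26846

26846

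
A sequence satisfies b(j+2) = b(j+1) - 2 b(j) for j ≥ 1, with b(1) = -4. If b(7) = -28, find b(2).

Let b(2) = z.
b(3) = 8 + z
b(4) = 8 - z
b(5) = -8 - 3z
b(6) = -24 - z
b(7) = -8 + 5z
So -8 + 5z = -28, giving z = -4.

-4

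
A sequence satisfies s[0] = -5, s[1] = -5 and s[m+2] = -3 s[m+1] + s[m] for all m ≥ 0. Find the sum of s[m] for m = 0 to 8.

s[2] = -3*(-5) + (-5) = 10
s[3] = -3*10 + (-5) = -35
s[4] = -3*(-35) + 10 = 115
s[5] = -3*115 + (-35) = -380
s[6] = -3*(-380) + 115 = 1255
s[7] = -3*1255 + (-380) = -4145
s[8] = -3*(-4145) + 1255 = 13690
Sum = (-5) + (-5) + 10 + (-35) + 115 + (-380) + 1255 + (-4145) + 13690 = 10500

10500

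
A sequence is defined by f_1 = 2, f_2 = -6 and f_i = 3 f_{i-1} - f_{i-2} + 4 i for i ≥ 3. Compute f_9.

f_3 = 3*(-6) - 2 + 12 = -8
f_4 = 3*(-8) - (-6) + 16 = -2
f_5 = 3*(-2) - (-8) + 20 = 22
f_6 = 3*22 - (-2) + 24 = 92
f_7 = 3*92 - 22 + 28 = 282
f_8 = 3*282 - 92 + 32 = 786
f_9 = 3*786 - 282 + 36 = 2112

2112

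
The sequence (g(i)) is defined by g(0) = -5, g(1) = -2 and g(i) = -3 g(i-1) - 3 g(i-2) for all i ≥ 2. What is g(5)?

-153

g(2) = -3*(-2) - 3*(-5) = 21
g(3) = -3*21 - 3*(-2) = -57
g(4) = -3*(-57) - 3*21 = 108
g(5) = -3*108 - 3*(-57) = -153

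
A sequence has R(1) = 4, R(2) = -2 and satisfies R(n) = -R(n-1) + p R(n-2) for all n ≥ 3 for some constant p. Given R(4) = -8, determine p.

1

R(3) = 2 + 4p
R(4) = -2 - 6p
So -2 - 6p = -8, giving p = 1.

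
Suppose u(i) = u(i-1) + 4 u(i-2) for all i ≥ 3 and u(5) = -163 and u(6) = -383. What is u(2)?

-7

Rearranging, u(i-2) = (u(i) - u(i-1)) / 4.
u(4) = (-383 - (-163)) / 4 = -220/4 = -55
u(3) = (-163 - (-55)) / 4 = -108/4 = -27
u(2) = (-55 - (-27)) / 4 = -28/4 = -7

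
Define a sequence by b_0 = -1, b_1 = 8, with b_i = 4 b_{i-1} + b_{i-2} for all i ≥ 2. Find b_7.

42492

b_2 = 4(8) + (-1) = 31
b_3 = 4(31) + 8 = 132
b_4 = 4(132) + 31 = 559
b_5 = 4(559) + 132 = 2368
b_6 = 4(2368) + 559 = 10031
b_7 = 4(10031) + 2368 = 42492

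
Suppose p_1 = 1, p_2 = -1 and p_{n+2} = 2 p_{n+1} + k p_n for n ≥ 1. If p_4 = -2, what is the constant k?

2

p_3 = -2 + k
p_4 = -4 + k
So -4 + k = -2, giving k = 2.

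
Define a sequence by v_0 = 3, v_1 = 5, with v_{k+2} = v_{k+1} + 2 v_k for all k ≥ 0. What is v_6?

v_2 = 5 + 2(3) = 11
v_3 = 11 + 2(5) = 21
v_4 = 21 + 2(11) = 43
v_5 = 43 + 2(21) = 85
v_6 = 85 + 2(43) = 171

171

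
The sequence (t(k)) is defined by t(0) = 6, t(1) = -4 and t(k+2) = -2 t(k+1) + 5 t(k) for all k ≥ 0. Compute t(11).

t(2) = -2*(-4) + 5*6 = 38
t(3) = -2*38 + 5*(-4) = -96
t(4) = -2*(-96) + 5*38 = 382
t(5) = -2*382 + 5*(-96) = -1244
t(6) = -2*(-1244) + 5*382 = 4398
t(7) = -2*4398 + 5*(-1244) = -15016
t(8) = -2*(-15016) + 5*4398 = 52022
t(9) = -2*52022 + 5*(-15016) = -179124
t(10) = -2*(-179124) + 5*52022 = 618358
t(11) = -2*618358 + 5*(-179124) = -2132336

-2132336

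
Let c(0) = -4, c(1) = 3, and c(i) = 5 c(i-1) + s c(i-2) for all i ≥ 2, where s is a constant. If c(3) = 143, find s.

-4

c(2) = 15 - 4s
c(3) = 75 - 17s
So 75 - 17s = 143, giving s = -4.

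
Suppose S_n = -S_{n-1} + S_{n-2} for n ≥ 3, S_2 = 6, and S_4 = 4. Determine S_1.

Let S_1 = x.
S_3 = -6 + x
S_4 = 12 - x
So 12 - x = 4, giving x = 8.

8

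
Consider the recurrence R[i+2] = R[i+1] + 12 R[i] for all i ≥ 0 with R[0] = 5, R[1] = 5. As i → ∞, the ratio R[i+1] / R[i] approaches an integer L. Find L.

The characteristic equation is r^2 - r - 12 = 0, which factors as (r - 4)(r + 3) = 0.
So the roots are 4 and -3. Since |4| > |-3| and the coefficient of 4^i is non-zero, the ratio tends to 4.

4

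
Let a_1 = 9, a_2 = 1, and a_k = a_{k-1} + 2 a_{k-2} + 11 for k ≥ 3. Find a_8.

883

a_3 = 1 + 2·9 + 11 = 30
a_4 = 30 + 2·1 + 11 = 43
a_5 = 43 + 2·30 + 11 = 114
a_6 = 114 + 2·43 + 11 = 211
a_7 = 211 + 2·114 + 11 = 450
a_8 = 450 + 2·211 + 11 = 883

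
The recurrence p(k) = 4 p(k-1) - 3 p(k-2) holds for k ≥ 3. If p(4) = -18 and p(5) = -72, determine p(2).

Rearranging, p(k-2) = (p(k) - 4 p(k-1)) / -3.
p(3) = (-72 - 4·(-18)) / -3 = 0/-3 = 0
p(2) = (-18 - 4·0) / -3 = -18/-3 = 6

6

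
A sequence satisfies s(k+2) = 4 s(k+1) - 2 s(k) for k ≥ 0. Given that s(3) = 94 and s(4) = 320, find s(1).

Rearranging, s(k-2) = (s(k) - 4 s(k-1)) / -2.
s(2) = (320 - 4*94) / -2 = -56/-2 = 28
s(1) = (94 - 4*28) / -2 = -18/-2 = 9

9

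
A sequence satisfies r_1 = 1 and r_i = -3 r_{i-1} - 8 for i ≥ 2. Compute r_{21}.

The fixed point is -8/(1 + 3) = -2, so r_i + 2 = -3(r_{i-1} + 2).
Hence r_i = 3·(-3)^{i-1} - 2.
r_{21} = 3·(-3)^{20} - 2 = 3·3486784401 - 2 = 10460353201.

10460353201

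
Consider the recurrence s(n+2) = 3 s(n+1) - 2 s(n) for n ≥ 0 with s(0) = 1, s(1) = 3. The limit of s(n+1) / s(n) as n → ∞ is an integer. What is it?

The characteristic equation is r^2 - 3r + 2 = 0, which factors as (r - 2)(r - 1) = 0.
So the roots are 2 and 1. Since |2| > |1| and the coefficient of 2^n is non-zero, the ratio tends to 2.

2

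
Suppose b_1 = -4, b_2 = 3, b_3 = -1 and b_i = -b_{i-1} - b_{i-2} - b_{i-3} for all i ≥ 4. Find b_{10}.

3

b_4 = -(-1) - 3 - (-4) = 2
b_5 = -2 - (-1) - 3 = -4
b_6 = -(-4) - 2 - (-1) = 3
b_7 = -3 - (-4) - 2 = -1
b_8 = -(-1) - 3 - (-4) = 2
b_9 = -2 - (-1) - 3 = -4
b_{10} = -(-4) - 2 - (-1) = 3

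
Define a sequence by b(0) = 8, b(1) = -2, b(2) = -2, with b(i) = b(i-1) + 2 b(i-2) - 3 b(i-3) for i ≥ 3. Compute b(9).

b(3) = (-2) + 2(-2) - 3(8) = -30
b(4) = (-30) + 2(-2) - 3(-2) = -28
b(5) = (-28) + 2(-30) - 3(-2) = -82
b(6) = (-82) + 2(-28) - 3(-30) = -48
b(7) = (-48) + 2(-82) - 3(-28) = -128
b(8) = (-128) + 2(-48) - 3(-82) = 22
b(9) = 22 + 2(-128) - 3(-48) = -90

-90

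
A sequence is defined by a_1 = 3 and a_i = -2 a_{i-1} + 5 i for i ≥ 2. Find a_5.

13

a_2 = -2(3) + 10 = 4
a_3 = -2(4) + 15 = 7
a_4 = -2(7) + 20 = 6
a_5 = -2(6) + 25 = 13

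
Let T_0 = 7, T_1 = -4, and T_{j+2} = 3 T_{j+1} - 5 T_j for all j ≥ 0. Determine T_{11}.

T_2 = 3(-4) - 5(7) = -47
T_3 = 3(-47) - 5(-4) = -121
T_4 = 3(-121) - 5(-47) = -128
T_5 = 3(-128) - 5(-121) = 221
T_6 = 3(221) - 5(-128) = 1303
T_7 = 3(1303) - 5(221) = 2804
T_8 = 3(2804) - 5(1303) = 1897
T_9 = 3(1897) - 5(2804) = -8329
T_{10} = 3(-8329) - 5(1897) = -34472
T_{11} = 3(-34472) - 5(-8329) = -61771

-61771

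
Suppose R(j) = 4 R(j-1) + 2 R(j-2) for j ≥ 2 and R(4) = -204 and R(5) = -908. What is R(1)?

Rearranging, R(j-2) = (R(j) - 4 R(j-1)) / 2.
R(3) = (-908 - 4·(-204)) / 2 = -92/2 = -46
R(2) = (-204 - 4·(-46)) / 2 = -20/2 = -10
R(1) = (-46 - 4·(-10)) / 2 = -6/2 = -3

-3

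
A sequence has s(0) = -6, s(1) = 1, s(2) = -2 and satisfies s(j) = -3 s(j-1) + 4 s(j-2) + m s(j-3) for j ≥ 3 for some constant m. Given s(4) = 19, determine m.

3

s(3) = 10 - 6m
s(4) = -38 + 19m
So -38 + 19m = 19, giving m = 3.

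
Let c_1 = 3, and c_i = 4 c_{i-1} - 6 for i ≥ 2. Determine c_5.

258

c_2 = 4*3 - 6 = 6
c_3 = 4*6 - 6 = 18
c_4 = 4*18 - 6 = 66
c_5 = 4*66 - 6 = 258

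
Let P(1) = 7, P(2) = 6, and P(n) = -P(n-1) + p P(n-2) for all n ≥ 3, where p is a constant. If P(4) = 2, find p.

4

P(3) = -6 + 7p
P(4) = 6 - p
So 6 - p = 2, giving p = 4.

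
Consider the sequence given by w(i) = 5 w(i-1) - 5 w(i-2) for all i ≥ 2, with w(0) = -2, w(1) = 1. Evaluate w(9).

178750

w(2) = 5·1 - 5·(-2) = 15
w(3) = 5·15 - 5·1 = 70
w(4) = 5·70 - 5·15 = 275
w(5) = 5·275 - 5·70 = 1025
w(6) = 5·1025 - 5·275 = 3750
w(7) = 5·3750 - 5·1025 = 13625
w(8) = 5·13625 - 5·3750 = 49375
w(9) = 5·49375 - 5·13625 = 178750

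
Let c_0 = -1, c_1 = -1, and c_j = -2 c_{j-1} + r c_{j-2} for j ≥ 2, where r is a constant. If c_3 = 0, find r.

4

c_2 = 2 - r
c_3 = -4 + r
So -4 + r = 0, giving r = 4.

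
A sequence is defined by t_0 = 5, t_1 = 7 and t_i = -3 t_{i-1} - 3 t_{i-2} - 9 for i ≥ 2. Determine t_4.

t_2 = -3*7 - 3*5 - 9 = -45
t_3 = -3*(-45) - 3*7 - 9 = 105
t_4 = -3*105 - 3*(-45) - 9 = -189

-189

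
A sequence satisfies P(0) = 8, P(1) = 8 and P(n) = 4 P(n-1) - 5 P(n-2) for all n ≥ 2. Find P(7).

P(2) = 4·8 - 5·8 = -8
P(3) = 4·(-8) - 5·8 = -72
P(4) = 4·(-72) - 5·(-8) = -248
P(5) = 4·(-248) - 5·(-72) = -632
P(6) = 4·(-632) - 5·(-248) = -1288
P(7) = 4·(-1288) - 5·(-632) = -1992

-1992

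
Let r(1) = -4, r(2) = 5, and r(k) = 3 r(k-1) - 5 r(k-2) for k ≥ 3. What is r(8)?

r(3) = 3*5 - 5*(-4) = 35
r(4) = 3*35 - 5*5 = 80
r(5) = 3*80 - 5*35 = 65
r(6) = 3*65 - 5*80 = -205
r(7) = 3*(-205) - 5*65 = -940
r(8) = 3*(-940) - 5*(-205) = -1795

-1795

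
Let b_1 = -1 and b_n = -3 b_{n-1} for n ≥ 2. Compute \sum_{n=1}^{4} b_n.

20

b_2 = -3·(-1) = 3
b_3 = -3·3 = -9
b_4 = -3·(-9) = 27
Sum = (-1) + 3 + (-9) + 27 = 20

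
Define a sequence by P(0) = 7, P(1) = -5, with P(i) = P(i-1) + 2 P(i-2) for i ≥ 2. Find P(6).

49

P(2) = (-5) + 2(7) = 9
P(3) = 9 + 2(-5) = -1
P(4) = (-1) + 2(9) = 17
P(5) = 17 + 2(-1) = 15
P(6) = 15 + 2(17) = 49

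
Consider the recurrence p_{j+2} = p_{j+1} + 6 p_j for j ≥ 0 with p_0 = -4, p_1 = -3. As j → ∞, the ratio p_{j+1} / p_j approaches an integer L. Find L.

The characteristic equation is r^2 - r - 6 = 0, which factors as (r - 3)(r + 2) = 0.
So the roots are 3 and -2. Since |3| > |-2| and the coefficient of 3^j is non-zero, the ratio tends to 3.

3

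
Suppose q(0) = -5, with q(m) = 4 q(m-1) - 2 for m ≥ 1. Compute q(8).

-371370

q(1) = 4(-5) - 2 = -22
q(2) = 4(-22) - 2 = -90
q(3) = 4(-90) - 2 = -362
q(4) = 4(-362) - 2 = -1450
q(5) = 4(-1450) - 2 = -5802
q(6) = 4(-5802) - 2 = -23210
q(7) = 4(-23210) - 2 = -92842
q(8) = 4(-92842) - 2 = -371370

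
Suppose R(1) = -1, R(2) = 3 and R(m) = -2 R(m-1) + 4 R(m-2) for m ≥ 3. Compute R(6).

336

R(3) = -2·3 + 4·(-1) = -10
R(4) = -2·(-10) + 4·3 = 32
R(5) = -2·32 + 4·(-10) = -104
R(6) = -2·(-104) + 4·32 = 336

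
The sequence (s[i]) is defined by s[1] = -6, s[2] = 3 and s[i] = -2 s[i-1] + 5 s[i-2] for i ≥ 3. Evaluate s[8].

13827

s[3] = -2*3 + 5*(-6) = -36
s[4] = -2*(-36) + 5*3 = 87
s[5] = -2*87 + 5*(-36) = -354
s[6] = -2*(-354) + 5*87 = 1143
s[7] = -2*1143 + 5*(-354) = -4056
s[8] = -2*(-4056) + 5*1143 = 13827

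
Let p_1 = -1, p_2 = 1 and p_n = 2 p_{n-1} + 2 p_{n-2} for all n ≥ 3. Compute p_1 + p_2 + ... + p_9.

p_3 = 2*1 + 2*(-1) = 0
p_4 = 2*0 + 2*1 = 2
p_5 = 2*2 + 2*0 = 4
p_6 = 2*4 + 2*2 = 12
p_7 = 2*12 + 2*4 = 32
p_8 = 2*32 + 2*12 = 88
p_9 = 2*88 + 2*32 = 240
Sum = (-1) + 1 + 0 + 2 + 4 + 12 + 32 + 88 + 240 = 378

378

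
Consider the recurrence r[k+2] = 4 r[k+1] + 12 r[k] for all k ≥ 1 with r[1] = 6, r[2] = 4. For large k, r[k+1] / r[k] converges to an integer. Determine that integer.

The characteristic equation is r^2 - 4r - 12 = 0, which factors as (r - 6)(r + 2) = 0.
So the roots are 6 and -2. Since |6| > |-2| and the coefficient of 6^k is non-zero, the ratio tends to 6.

6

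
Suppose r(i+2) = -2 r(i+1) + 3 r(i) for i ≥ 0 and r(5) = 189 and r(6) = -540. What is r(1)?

9

Rearranging, r(i-2) = (r(i) + 2 r(i-1)) / 3.
r(4) = (-540 + 2*189) / 3 = -162/3 = -54
r(3) = (189 + 2*(-54)) / 3 = 81/3 = 27
r(2) = (-54 + 2*27) / 3 = 0/3 = 0
r(1) = (27 + 2*0) / 3 = 27/3 = 9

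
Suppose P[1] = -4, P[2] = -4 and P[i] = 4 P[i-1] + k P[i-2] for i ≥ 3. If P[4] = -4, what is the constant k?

-3

P[3] = -16 - 4k
P[4] = -64 - 20k
So -64 - 20k = -4, giving k = -3.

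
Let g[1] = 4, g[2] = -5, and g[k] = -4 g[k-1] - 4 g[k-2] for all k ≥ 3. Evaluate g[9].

-2048

g[3] = -4(-5) - 4(4) = 4
g[4] = -4(4) - 4(-5) = 4
g[5] = -4(4) - 4(4) = -32
g[6] = -4(-32) - 4(4) = 112
g[7] = -4(112) - 4(-32) = -320
g[8] = -4(-320) - 4(112) = 832
g[9] = -4(832) - 4(-320) = -2048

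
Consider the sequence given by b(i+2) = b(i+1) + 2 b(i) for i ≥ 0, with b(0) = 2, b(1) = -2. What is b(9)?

-2

b(2) = (-2) + 2*2 = 2
b(3) = 2 + 2*(-2) = -2
b(4) = (-2) + 2*2 = 2
b(5) = 2 + 2*(-2) = -2
b(6) = (-2) + 2*2 = 2
b(7) = 2 + 2*(-2) = -2
b(8) = (-2) + 2*2 = 2
b(9) = 2 + 2*(-2) = -2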